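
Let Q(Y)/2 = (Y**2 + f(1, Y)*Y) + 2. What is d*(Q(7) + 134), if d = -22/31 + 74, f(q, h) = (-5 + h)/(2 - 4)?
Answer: 504384/31 ≈ 16270.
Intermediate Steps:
f(q, h) = 5/2 - h/2 (f(q, h) = (-5 + h)/(-2) = (-5 + h)*(-1/2) = 5/2 - h/2)
Q(Y) = 4 + 2*Y**2 + 2*Y*(5/2 - Y/2) (Q(Y) = 2*((Y**2 + (5/2 - Y/2)*Y) + 2) = 2*((Y**2 + Y*(5/2 - Y/2)) + 2) = 2*(2 + Y**2 + Y*(5/2 - Y/2)) = 4 + 2*Y**2 + 2*Y*(5/2 - Y/2))
d = 2272/31 (d = -22*1/31 + 74 = -22/31 + 74 = 2272/31 ≈ 73.290)
d*(Q(7) + 134) = 2272*((4 + 7**2 + 5*7) + 134)/31 = 2272*((4 + 49 + 35) + 134)/31 = 2272*(88 + 134)/31 = (2272/31)*222 = 504384/31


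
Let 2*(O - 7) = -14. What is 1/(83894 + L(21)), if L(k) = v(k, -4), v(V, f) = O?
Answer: 1/83894 ≈ 1.1920e-5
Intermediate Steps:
O = 0 (O = 7 + (1/2)*(-14) = 7 - 7 = 0)
v(V, f) = 0
L(k) = 0
1/(83894 + L(21)) = 1/(83894 + 0) = 1/83894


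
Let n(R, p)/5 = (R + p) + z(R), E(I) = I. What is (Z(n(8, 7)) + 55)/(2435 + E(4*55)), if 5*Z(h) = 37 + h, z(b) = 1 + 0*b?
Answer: 392/13275 ≈ 0.029529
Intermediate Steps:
z(b) = 1 (z(b) = 1 + 0 = 1)
n(R, p) = 5 + 5*R + 5*p (n(R, p) = 5*((R + p) + 1) = 5*(1 + R + p) = 5 + 5*R + 5*p)
Z(h) = 37/5 + h/5 (Z(h) = (37 + h)/5 = 37/5 + h/5)
(Z(n(8, 7)) + 55)/(2435 + E(4*55)) = ((37/5 + (5 + 5*8 + 5*7)/5) + 55)/(2435 + 4*55) = ((37/5 + (5 + 40 + 35)/5) + 55)/(2435 + 220) = ((37/5 + (⅕)*80) + 55)/2655 = ((37/5 + 16) + 55)*(1/2655) = (117/5 + 55)*(1/2655) = (392/5)*(1/2655) = 392/13275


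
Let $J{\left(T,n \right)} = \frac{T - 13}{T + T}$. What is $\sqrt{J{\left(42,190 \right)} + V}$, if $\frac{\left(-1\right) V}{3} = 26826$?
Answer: $\frac{i \sqrt{141962583}}{42} \approx 283.69 i$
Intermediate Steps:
$J{\left(T,n \right)} = \frac{-13 + T}{2 T}$
$V = -80478$ ($V = \left(-3\right) 26826 = -80478$)
$\sqrt{J{\left(42,190 \right)} + V} = \sqrt{\frac{-13 + 42}{2 \cdot 42} - 80478} = \sqrt{\frac{1}{2} \cdot \frac{1}{42} \cdot 29 - 80478} = \sqrt{\frac{29}{84} - 80478} = \sqrt{- \frac{6760123}{84}} = \frac{i \sqrt{141962583}}{42}$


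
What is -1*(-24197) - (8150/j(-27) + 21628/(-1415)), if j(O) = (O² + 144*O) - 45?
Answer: 54890899691/2266830 ≈ 24215.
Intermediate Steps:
j(O) = -45 + O² + 144*O
-1*(-24197) - (8150/j(-27) + 21628/(-1415)) = -1*(-24197) - (8150/(-45 + (-27)² + 144*(-27)) + 21628/(-1415)) = 24197 - (8150/(-45 + 729 - 3888) + 21628*(-1/1415)) = 24197 - (8150/(-3204) - 21628/1415) = 24197 - (8150*(-1/3204) - 21628/1415) = 24197 - (-4075/1602 - 21628/1415) = 24197 - 1*(-40414181/2266830) = 24197 + 40414181/2266830 = 54890899691/2266830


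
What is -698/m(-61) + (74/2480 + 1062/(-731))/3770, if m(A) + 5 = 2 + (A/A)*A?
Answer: 2570234971/235674400 ≈ 10.906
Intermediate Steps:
m(A) = -3 + A (m(A) = -5 + (2 + (A/A)*A) = -5 + (2 + 1*A) = -5 + (2 + A) = -3 + A)
-698/m(-61) + (74/2480 + 1062/(-731))/3770 = -698/(-3 - 61) + (74/2480 + 1062/(-731))/3770 = -698/(-64) + (74*(1/2480) + 1062*(-1/731))*(1/3770) = -698*(-1/64) + (37/1240 - 1062/731)*(1/3770) = 349/32 - 1289833/906440*1/3770 = 349/32 - 44477/117837200 = 2570234971/235674400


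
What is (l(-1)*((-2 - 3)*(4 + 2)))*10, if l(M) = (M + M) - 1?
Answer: 900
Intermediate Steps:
l(M) = -1 + 2*M (l(M) = 2*M - 1 = -1 + 2*M)
(l(-1)*((-2 - 3)*(4 + 2)))*10 = ((-1 + 2*(-1))*((-2 - 3)*(4 + 2)))*10 = ((-1 - 2)*(-5*6))*10 = -3*(-30)*10 = 90*10 = 900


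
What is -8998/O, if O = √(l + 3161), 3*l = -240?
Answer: -8998*√3081/3081 ≈ -162.11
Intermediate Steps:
l = -80 (l = (⅓)*(-240) = -80)
O = √3081 (O = √(-80 + 3161) = √3081 ≈ 55.507)
-8998/O = -8998*√3081/3081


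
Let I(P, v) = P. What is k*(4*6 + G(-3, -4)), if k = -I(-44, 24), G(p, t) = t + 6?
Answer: 1144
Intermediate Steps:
G(p, t) = 6 + t
k = 44 (k = -1*(-44) = 44)
k*(4*6 + G(-3, -4)) = 44*(4*6 + (6 - 4)) = 44*(24 + 2) = 44*26 = 1144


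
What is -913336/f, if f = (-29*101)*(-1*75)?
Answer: -913336/219675 ≈ -4.1577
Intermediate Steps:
f = 219675 (f = -2929*(-75) = 219675)
-913336/f = -913336/219675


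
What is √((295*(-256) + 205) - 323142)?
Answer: 3*I*√44273 ≈ 631.23*I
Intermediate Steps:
√((295*(-256) + 205) - 323142) = √((-75520 + 205) - 323142) = √(-75315 - 323142) = √(-398457) = 3*I*√44273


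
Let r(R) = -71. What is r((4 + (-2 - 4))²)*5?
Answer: -355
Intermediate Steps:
r((4 + (-2 - 4))²)*5 = -71*5 = -355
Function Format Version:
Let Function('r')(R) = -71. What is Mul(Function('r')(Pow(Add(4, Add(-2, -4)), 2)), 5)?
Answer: -355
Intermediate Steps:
Mul(Function('r')(Pow(Add(4, Add(-2, -4)), 2)), 5) = Mul(-71, 5) = -355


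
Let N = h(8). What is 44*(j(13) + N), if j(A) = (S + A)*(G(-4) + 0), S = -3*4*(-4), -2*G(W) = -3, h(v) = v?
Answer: 4378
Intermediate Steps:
G(W) = 3/2 (G(W) = -½*(-3) = 3/2)
S = 48 (S = -12*(-4) = 48)
j(A) = 72 + 3*A/2 (j(A) = (48 + A)*(3/2 + 0) = (48 + A)*(3/2) = 72 + 3*A/2)
N = 8
44*(j(13) + N) = 44*((72 + (3/2)*13) + 8) = 44*((72 + 39/2) + 8) = 44*(183/2 + 8) = 44*(199/2) = 4378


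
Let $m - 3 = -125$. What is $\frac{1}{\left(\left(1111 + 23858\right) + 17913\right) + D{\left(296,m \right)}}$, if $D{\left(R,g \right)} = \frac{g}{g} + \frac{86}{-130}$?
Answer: $\frac{65}{2787352} \approx 2.332 \cdot 10^{-5}$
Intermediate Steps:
$m = -122$ ($m = 3 - 125 = -122$)
$D{\left(R,g \right)} = \frac{22}{65}$ ($D{\left(R,g \right)} = 1 + 86 \left(- \frac{1}{130}\right) = 1 - \frac{43}{65} = \frac{22}{65}$)
$\frac{1}{\left(\left(1111 + 23858\right) + 17913\right) + D{\left(296,m \right)}} = \frac{1}{\left(\left(1111 + 23858\right) + 17913\right) + \frac{22}{65}} = \frac{1}{\left(24969 + 17913\right) + \frac{22}{65}} = \frac{1}{42882 + \frac{22}{65}} = \frac{1}{\frac{2787352}{65}} = \frac{65}{2787352}$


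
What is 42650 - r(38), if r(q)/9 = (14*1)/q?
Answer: 810287/19 ≈ 42647.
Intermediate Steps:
r(q) = 126/q (r(q) = 9*((14*1)/q) = 9*(14/q) = 126/q)
42650 - r(38) = 42650 - 126/38 = 42650 - 1*63/19 = 42650 - 63/19 = 810287/19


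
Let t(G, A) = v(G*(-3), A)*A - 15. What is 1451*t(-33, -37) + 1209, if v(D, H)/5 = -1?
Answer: 247879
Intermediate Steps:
v(D, H) = -5 (v(D, H) = 5*(-1) = -5)
t(G, A) = -15 - 5*A (t(G, A) = -5*A - 15 = -15 - 5*A)
1451*t(-33, -37) + 1209 = 1451*(-15 - 5*(-37)) + 1209 = 1451*(-15 + 185) + 1209 = 1451*170 + 1209 = 246670 + 1209 = 247879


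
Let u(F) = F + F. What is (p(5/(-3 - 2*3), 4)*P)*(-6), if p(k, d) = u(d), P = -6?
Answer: 288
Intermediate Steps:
u(F) = 2*F
p(k, d) = 2*d
(p(5/(-3 - 2*3), 4)*P)*(-6) = ((2*4)*(-6))*(-6) = (8*(-6))*(-6) = -48*(-6) = 288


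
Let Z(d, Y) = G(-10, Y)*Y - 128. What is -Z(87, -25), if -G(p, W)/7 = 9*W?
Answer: 39503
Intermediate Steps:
G(p, W) = -63*W
Z(d, Y) = -128 - 63*Y² (Z(d, Y) = (-63*Y)*Y - 128 = -63*Y² - 128 = -128 - 63*Y²)
-Z(87, -25) = -(-128 - 63*(-25)²) = -(-128 - 63*625) = -(-128 - 39375) = -1*(-39503) = 39503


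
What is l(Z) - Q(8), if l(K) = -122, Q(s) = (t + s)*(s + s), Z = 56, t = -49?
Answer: 534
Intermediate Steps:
Q(s) = 2*s*(-49 + s) (Q(s) = (-49 + s)*(s + s) = (-49 + s)*(2*s) = 2*s*(-49 + s))
l(Z) - Q(8) = -122 - 2*8*(-49 + 8) = -122 - 2*8*(-41) = -122 - 1*(-656) = -122 + 656 = 534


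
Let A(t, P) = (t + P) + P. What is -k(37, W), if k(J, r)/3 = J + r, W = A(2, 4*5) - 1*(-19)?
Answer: -294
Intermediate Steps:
A(t, P) = t + 2*P (A(t, P) = (P + t) + P = t + 2*P)
W = 61 (W = (2 + 2*(4*5)) - 1*(-19) = (2 + 2*20) + 19 = (2 + 40) + 19 = 42 + 19 = 61)
k(J, r) = 3*J + 3*r (k(J, r) = 3*(J + r) = 3*J + 3*r)
-k(37, W) = -(3*37 + 3*61) = -(111 + 183) = -1*294 = -294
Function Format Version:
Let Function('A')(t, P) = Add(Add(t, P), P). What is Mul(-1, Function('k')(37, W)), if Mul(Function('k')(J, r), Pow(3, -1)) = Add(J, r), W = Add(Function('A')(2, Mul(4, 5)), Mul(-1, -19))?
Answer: -294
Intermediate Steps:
Function('A')(t, P) = Add(t, Mul(2, P)) (Function('A')(t, P) = Add(Add(P, t), P) = Add(t, Mul(2, P)))
W = 61 (W = Add(Add(2, Mul(2, Mul(4, 5))), Mul(-1, -19)) = Add(Add(2, Mul(2, 20)), 19) = Add(Add(2, 40), 19) = Add(42, 19) = 61)
Function('k')(J, r) = Add(Mul(3, J), Mul(3, r)) (Function('k')(J, r) = Mul(3, Add(J, r)) = Add(Mul(3, J), Mul(3, r)))
Mul(-1, Function('k')(37, W)) = Mul(-1, Add(Mul(3, 37), Mul(3, 61))) = Mul(-1, Add(111, 183)) = Mul(-1, 294) = -294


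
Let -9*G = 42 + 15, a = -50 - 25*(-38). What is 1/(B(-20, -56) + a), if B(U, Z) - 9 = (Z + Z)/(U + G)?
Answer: 79/72147 ≈ 0.0010950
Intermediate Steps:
a = 900 (a = -50 + 950 = 900)
G = -19/3 (G = -(42 + 15)/9 = -⅑*57 = -19/3 ≈ -6.3333)
B(U, Z) = 9 + 2*Z/(-19/3 + U) (B(U, Z) = 9 + (Z + Z)/(U - 19/3) = 9 + (2*Z)/(-19/3 + U) = 9 + 2*Z/(-19/3 + U))
1/(B(-20, -56) + a) = 1/(3*(-57 + 2*(-56) + 9*(-20))/(-19 + 3*(-20)) + 900) = 1/(3*(-57 - 112 - 180)/(-19 - 60) + 900) = 1/(3*(-349)/(-79) + 900) = 1/(3*(-1/79)*(-349) + 900) = 1/(1047/79 + 900) = 1/(72147/79) = 79/72147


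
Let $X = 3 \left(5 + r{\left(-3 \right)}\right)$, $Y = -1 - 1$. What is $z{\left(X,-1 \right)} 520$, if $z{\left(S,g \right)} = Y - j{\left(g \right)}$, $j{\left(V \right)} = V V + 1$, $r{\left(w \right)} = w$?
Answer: $-2080$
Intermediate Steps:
$j{\left(V \right)} = 1 + V^{2}$ ($j{\left(V \right)} = V^{2} + 1 = 1 + V^{2}$)
$Y = -2$
$X = 6$ ($X = 3 \left(5 - 3\right) = 3 \cdot 2 = 6$)
$z{\left(S,g \right)} = -3 - g^{2}$ ($z{\left(S,g \right)} = -2 - \left(1 + g^{2}\right) = -3 - g^{2}$)
$z{\left(X,-1 \right)} 520 = \left(-3 - \left(-1\right)^{2}\right) 520 = \left(-3 - 1\right) 520 = \left(-4\right) 520 = -2080$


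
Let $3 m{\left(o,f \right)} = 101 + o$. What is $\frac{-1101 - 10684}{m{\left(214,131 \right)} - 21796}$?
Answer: $\frac{11785}{21691} \approx 0.54331$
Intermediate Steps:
$m{\left(o,f \right)} = \frac{101}{3} + \frac{o}{3}$ ($m{\left(o,f \right)} = \frac{101 + o}{3} = \frac{101}{3} + \frac{o}{3}$)
$\frac{-1101 - 10684}{m{\left(214,131 \right)} - 21796} = \frac{-1101 - 10684}{\left(\frac{101}{3} + \frac{1}{3} \cdot 214\right) - 21796} = - \frac{11785}{\left(\frac{101}{3} + \frac{214}{3}\right) - 21796} = - \frac{11785}{105 - 21796} = - \frac{11785}{-21691} = \left(-11785\right) \left(- \frac{1}{21691}\right) = \frac{11785}{21691}$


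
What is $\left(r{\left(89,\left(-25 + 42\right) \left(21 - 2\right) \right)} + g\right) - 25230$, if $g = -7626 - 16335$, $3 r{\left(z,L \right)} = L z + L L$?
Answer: $- \frac{14497}{3} \approx -4832.3$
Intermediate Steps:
$r{\left(z,L \right)} = \frac{L^{2}}{3} + \frac{L z}{3}$ ($r{\left(z,L \right)} = \frac{L z + L L}{3} = \frac{L z + L^{2}}{3} = \frac{L^{2} + L z}{3} = \frac{L^{2}}{3} + \frac{L z}{3}$)
$g = -23961$ ($g = -7626 - 16335 = -23961$)
$\left(r{\left(89,\left(-25 + 42\right) \left(21 - 2\right) \right)} + g\right) - 25230 = \left(\frac{\left(-25 + 42\right) \left(21 - 2\right) \left(\left(-25 + 42\right) \left(21 - 2\right) + 89\right)}{3} - 23961\right) - 25230 = \left(\frac{17 \cdot 19 \left(17 \cdot 19 + 89\right)}{3} - 23961\right) - 25230 = \left(\frac{1}{3} \cdot 323 \left(323 + 89\right) - 23961\right) - 25230 = \left(\frac{1}{3} \cdot 323 \cdot 412 - 23961\right) - 25230 = \left(\frac{133076}{3} - 23961\right) - 25230 = \frac{61193}{3} - 25230 = - \frac{14497}{3}$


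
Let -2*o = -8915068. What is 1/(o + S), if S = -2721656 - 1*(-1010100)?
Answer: 1/2745978 ≈ 3.6417e-7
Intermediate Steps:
o = 4457534 (o = -½*(-8915068) = 4457534)
S = -1711556 (S = -2721656 + 1010100 = -1711556)
1/(o + S) = 1/(4457534 - 1711556) = 1/2745978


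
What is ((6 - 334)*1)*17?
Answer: -5576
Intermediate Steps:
((6 - 334)*1)*17 = -328*1*17 = -328*17 = -5576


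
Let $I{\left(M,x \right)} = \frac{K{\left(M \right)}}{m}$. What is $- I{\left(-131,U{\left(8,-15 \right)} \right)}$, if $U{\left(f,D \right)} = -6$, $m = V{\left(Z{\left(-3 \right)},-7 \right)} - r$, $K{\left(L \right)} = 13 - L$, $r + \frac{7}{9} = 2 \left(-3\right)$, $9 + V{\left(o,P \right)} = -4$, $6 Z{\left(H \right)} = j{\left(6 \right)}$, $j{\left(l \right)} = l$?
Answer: $\frac{162}{7} \approx 23.143$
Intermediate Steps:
$Z{\left(H \right)} = 1$ ($Z{\left(H \right)} = \frac{1}{6} \cdot 6 = 1$)
$V{\left(o,P \right)} = -13$ ($V{\left(o,P \right)} = -9 - 4 = -13$)
$r = - \frac{61}{9}$ ($r = - \frac{7}{9} + 2 \left(-3\right) = - \frac{7}{9} - 6 = - \frac{61}{9} \approx -6.7778$)
$m = - \frac{56}{9}$ ($m = -13 - - \frac{61}{9} = -13 + \frac{61}{9} = - \frac{56}{9} \approx -6.2222$)
$I{\left(M,x \right)} = - \frac{117}{56} + \frac{9 M}{56}$ ($I{\left(M,x \right)} = \frac{13 - M}{- \frac{56}{9}} = \left(13 - M\right) \left(- \frac{9}{56}\right) = - \frac{117}{56} + \frac{9 M}{56}$)
$- I{\left(-131,U{\left(8,-15 \right)} \right)} = - (- \frac{117}{56} + \frac{9}{56} \left(-131\right)) = - (- \frac{117}{56} - \frac{1179}{56}) = \left(-1\right) \left(- \frac{162}{7}\right) = \frac{162}{7}$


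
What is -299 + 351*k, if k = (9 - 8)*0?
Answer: -299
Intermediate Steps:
k = 0 (k = 1*0 = 0)
-299 + 351*k = -299 + 351*0 = -299 + 0 = -299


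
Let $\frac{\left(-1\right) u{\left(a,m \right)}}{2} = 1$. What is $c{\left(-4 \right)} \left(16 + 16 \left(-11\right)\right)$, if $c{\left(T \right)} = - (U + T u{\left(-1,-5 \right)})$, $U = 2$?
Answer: $1600$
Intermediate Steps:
$u{\left(a,m \right)} = -2$ ($u{\left(a,m \right)} = \left(-2\right) 1 = -2$)
$c{\left(T \right)} = -2 + 2 T$ ($c{\left(T \right)} = - (2 + T \left(-2\right)) = - (2 - 2 T) = -2 + 2 T$)
$c{\left(-4 \right)} \left(16 + 16 \left(-11\right)\right) = \left(-2 + 2 \left(-4\right)\right) \left(16 + 16 \left(-11\right)\right) = \left(-2 - 8\right) \left(16 - 176\right) = \left(-10\right) \left(-160\right) = 1600$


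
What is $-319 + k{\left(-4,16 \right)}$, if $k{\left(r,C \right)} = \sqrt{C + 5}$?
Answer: $-319 + \sqrt{21} \approx -314.42$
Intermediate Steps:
$k{\left(r,C \right)} = \sqrt{5 + C}$
$-319 + k{\left(-4,16 \right)} = -319 + \sqrt{5 + 16} = -319 + \sqrt{21}$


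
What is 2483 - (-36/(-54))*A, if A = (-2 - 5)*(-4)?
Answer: 7393/3 ≈ 2464.3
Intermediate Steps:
A = 28 (A = -7*(-4) = 28)
2483 - (-36/(-54))*A = 2483 - (-36/(-54))*28 = 2483 - (-36*(-1/54))*28 = 2483 - 2*28/3 = 2483 - 1*56/3 = 2483 - 56/3 = 7393/3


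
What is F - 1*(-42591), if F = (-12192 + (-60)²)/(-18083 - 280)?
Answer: 260702375/6121 ≈ 42591.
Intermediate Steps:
F = 2864/6121 (F = (-12192 + 3600)/(-18363) = -8592*(-1/18363) = 2864/6121 ≈ 0.46790)
F - 1*(-42591) = 2864/6121 - 1*(-42591) = 2864/6121 + 42591 = 260702375/6121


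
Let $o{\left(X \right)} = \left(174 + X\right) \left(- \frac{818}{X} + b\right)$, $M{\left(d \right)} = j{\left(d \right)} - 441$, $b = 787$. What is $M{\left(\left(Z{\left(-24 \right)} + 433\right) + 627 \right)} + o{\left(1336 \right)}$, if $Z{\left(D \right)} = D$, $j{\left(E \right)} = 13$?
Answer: $\frac{396463833}{334} \approx 1.187 \cdot 10^{6}$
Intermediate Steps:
$M{\left(d \right)} = -428$ ($M{\left(d \right)} = 13 - 441 = -428$)
$o{\left(X \right)} = \left(174 + X\right) \left(787 - \frac{818}{X}\right)$ ($o{\left(X \right)} = \left(174 + X\right) \left(- \frac{818}{X} + 787\right) = \left(174 + X\right) \left(787 - \frac{818}{X}\right)$)
$M{\left(\left(Z{\left(-24 \right)} + 433\right) + 627 \right)} + o{\left(1336 \right)} = -428 + \left(136120 - \frac{142332}{1336} + 787 \cdot 1336\right) = -428 + \left(136120 - \frac{35583}{334} + 1051432\right) = -428 + \frac{396606785}{334} = \frac{396463833}{334}$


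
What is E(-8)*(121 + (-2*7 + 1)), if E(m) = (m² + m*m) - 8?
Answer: 12960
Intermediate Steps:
E(m) = -8 + 2*m² (E(m) = (m² + m²) - 8 = 2*m² - 8 = -8 + 2*m²)
E(-8)*(121 + (-2*7 + 1)) = (-8 + 2*(-8)²)*(121 + (-2*7 + 1)) = (-8 + 2*64)*(121 + (-14 + 1)) = (-8 + 128)*(121 - 13) = 120*108 = 12960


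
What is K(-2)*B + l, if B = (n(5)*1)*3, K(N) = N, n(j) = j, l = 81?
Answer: 51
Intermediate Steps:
B = 15 (B = (5*1)*3 = 5*3 = 15)
K(-2)*B + l = -2*15 + 81 = -30 + 81 = 51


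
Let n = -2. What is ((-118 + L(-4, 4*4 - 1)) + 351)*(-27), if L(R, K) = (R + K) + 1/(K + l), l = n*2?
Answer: -72495/11 ≈ -6590.5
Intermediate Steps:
l = -4 (l = -2*2 = -4)
L(R, K) = K + R + 1/(-4 + K) (L(R, K) = (R + K) + 1/(K - 4) = (K + R) + 1/(-4 + K) = K + R + 1/(-4 + K))
((-118 + L(-4, 4*4 - 1)) + 351)*(-27) = ((-118 + (1 + (4*4 - 1)² - 4*(4*4 - 1) - 4*(-4) + (4*4 - 1)*(-4))/(-4 + (4*4 - 1))) + 351)*(-27) = ((-118 + (1 + (16 - 1)² - 4*(16 - 1) + 16 + (16 - 1)*(-4))/(-4 + (16 - 1))) + 351)*(-27) = ((-118 + (1 + 15² - 4*15 + 16 + 15*(-4))/(-4 + 15)) + 351)*(-27) = ((-118 + (1 + 225 - 60 + 16 - 60)/11) + 351)*(-27) = ((-118 + (1/11)*122) + 351)*(-27) = ((-118 + 122/11) + 351)*(-27) = (-1176/11 + 351)*(-27) = (2685/11)*(-27) = -72495/11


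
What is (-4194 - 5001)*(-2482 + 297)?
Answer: 20091075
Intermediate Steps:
(-4194 - 5001)*(-2482 + 297) = -9195*(-2185) = 20091075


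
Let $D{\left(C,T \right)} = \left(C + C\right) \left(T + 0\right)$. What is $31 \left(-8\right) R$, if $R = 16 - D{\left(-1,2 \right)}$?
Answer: $-4960$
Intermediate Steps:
$D{\left(C,T \right)} = 2 C T$
$R = 20$ ($R = 16 - 2 \left(-1\right) 2 = 16 - -4 = 16 + 4 = 20$)
$31 \left(-8\right) R = 31 \left(-8\right) 20 = \left(-248\right) 20 = -4960$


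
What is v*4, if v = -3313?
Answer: -13252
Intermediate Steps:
v*4 = -3313*4 = -13252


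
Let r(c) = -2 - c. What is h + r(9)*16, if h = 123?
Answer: -53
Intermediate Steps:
h + r(9)*16 = 123 + (-2 - 1*9)*16 = 123 + (-2 - 9)*16 = 123 - 11*16 = 123 - 176 = -53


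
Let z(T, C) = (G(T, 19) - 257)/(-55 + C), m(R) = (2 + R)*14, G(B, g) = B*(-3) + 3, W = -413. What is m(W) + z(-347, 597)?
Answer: -3117881/542 ≈ -5752.5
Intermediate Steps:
G(B, g) = 3 - 3*B (G(B, g) = -3*B + 3 = 3 - 3*B)
m(R) = 28 + 14*R
z(T, C) = (-254 - 3*T)/(-55 + C) (z(T, C) = ((3 - 3*T) - 257)/(-55 + C) = (-254 - 3*T)/(-55 + C))
m(W) + z(-347, 597) = (28 + 14*(-413)) + (-254 - 3*(-347))/(-55 + 597) = (28 - 5782) + (-254 + 1041)/542 = -5754 + (1/542)*787 = -5754 + 787/542 = -3117881/542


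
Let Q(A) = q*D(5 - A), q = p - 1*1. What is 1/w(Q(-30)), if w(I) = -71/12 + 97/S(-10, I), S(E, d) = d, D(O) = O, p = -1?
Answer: -420/3067 ≈ -0.13694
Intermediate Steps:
q = -2 (q = -1 - 1*1 = -1 - 1 = -2)
Q(A) = -10 + 2*A (Q(A) = -2*(5 - A) = -10 + 2*A)
w(I) = -71/12 + 97/I
1/w(Q(-30)) = 1/(-71/12 + 97/(-10 + 2*(-30))) = 1/(-71/12 + 97/(-10 - 60)) = 1/(-71/12 + 97/(-70)) = 1/(-71/12 + 97*(-1/70)) = 1/(-71/12 - 97/70) = 1/(-3067/420) = -420/3067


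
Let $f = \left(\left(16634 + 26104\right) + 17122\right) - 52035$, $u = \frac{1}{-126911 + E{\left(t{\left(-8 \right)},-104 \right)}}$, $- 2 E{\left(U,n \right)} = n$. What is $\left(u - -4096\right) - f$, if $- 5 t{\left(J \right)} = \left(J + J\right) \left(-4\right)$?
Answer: $- \frac{473057212}{126859} \approx -3729.0$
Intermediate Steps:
$t{\left(J \right)} = \frac{8 J}{5}$ ($t{\left(J \right)} = - \frac{\left(J + J\right) \left(-4\right)}{5} = - \frac{2 J \left(-4\right)}{5} = - \frac{\left(-8\right) J}{5} = \frac{8 J}{5}$)
$E{\left(U,n \right)} = - \frac{n}{2}$
$u = - \frac{1}{126859}$ ($u = \frac{1}{-126911 - -52} = \frac{1}{-126911 + 52} = \frac{1}{-126859} = - \frac{1}{126859} \approx -7.8828 \cdot 10^{-6}$)
$f = 7825$ ($f = \left(42738 + 17122\right) - 52035 = 59860 - 52035 = 7825$)
$\left(u - -4096\right) - f = \left(- \frac{1}{126859} - -4096\right) - 7825 = \left(- \frac{1}{126859} + 4096\right) - 7825 = \frac{519614463}{126859} - 7825 = - \frac{473057212}{126859}$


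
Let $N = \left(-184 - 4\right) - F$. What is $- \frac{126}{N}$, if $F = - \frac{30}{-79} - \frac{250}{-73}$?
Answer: $\frac{40369}{61452} \approx 0.65692$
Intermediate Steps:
$F = \frac{21940}{5767}$ ($F = \left(-30\right) \left(- \frac{1}{79}\right) - - \frac{250}{73} = \frac{30}{79} + \frac{250}{73} = \frac{21940}{5767} \approx 3.8044$)
$N = - \frac{1106136}{5767}$ ($N = \left(-184 - 4\right) - \frac{21940}{5767} = -188 - \frac{21940}{5767} = - \frac{1106136}{5767} \approx -191.8$)
$- \frac{126}{N} = - \frac{126}{- \frac{1106136}{5767}} = \left(-126\right) \left(- \frac{5767}{1106136}\right) = \frac{40369}{61452}$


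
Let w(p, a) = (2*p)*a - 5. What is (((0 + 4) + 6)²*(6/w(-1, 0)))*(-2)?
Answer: 240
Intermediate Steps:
w(p, a) = -5 + 2*a*p (w(p, a) = 2*a*p - 5 = -5 + 2*a*p)
(((0 + 4) + 6)²*(6/w(-1, 0)))*(-2) = (((0 + 4) + 6)²*(6/(-5 + 2*0*(-1))))*(-2) = ((4 + 6)²*(6/(-5 + 0)))*(-2) = (10²*(6/(-5)))*(-2) = (100*(6*(-⅕)))*(-2) = (100*(-6/5))*(-2) = -120*(-2) = 240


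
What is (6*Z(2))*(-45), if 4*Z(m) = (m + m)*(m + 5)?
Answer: -1890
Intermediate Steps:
Z(m) = m*(5 + m)/2 (Z(m) = ((m + m)*(m + 5))/4 = ((2*m)*(5 + m))/4 = (2*m*(5 + m))/4 = m*(5 + m)/2)
(6*Z(2))*(-45) = (6*((½)*2*(5 + 2)))*(-45) = (6*((½)*2*7))*(-45) = (6*7)*(-45) = 42*(-45) = -1890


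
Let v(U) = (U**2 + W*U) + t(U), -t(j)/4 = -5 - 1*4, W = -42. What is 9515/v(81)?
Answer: 1903/639 ≈ 2.9781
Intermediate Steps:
t(j) = 36 (t(j) = -4*(-5 - 1*4) = -4*(-5 - 4) = -4*(-9) = 36)
v(U) = 36 + U**2 - 42*U (v(U) = (U**2 - 42*U) + 36 = 36 + U**2 - 42*U)
9515/v(81) = 9515/(36 + 81**2 - 42*81) = 9515/(36 + 6561 - 3402) = 9515/3195 = 9515*(1/3195) = 1903/639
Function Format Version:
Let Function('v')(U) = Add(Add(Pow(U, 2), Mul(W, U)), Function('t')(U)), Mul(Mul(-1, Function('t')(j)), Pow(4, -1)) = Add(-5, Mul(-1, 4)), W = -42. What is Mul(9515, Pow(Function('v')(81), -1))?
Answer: Rational(1903, 639) ≈ 2.9781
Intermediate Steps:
Function('t')(j) = 36 (Function('t')(j) = Mul(-4, Add(-5, Mul(-1, 4))) = Mul(-4, Add(-5, -4)) = Mul(-4, -9) = 36)
Function('v')(U) = Add(36, Pow(U, 2), Mul(-42, U)) (Function('v')(U) = Add(Add(Pow(U, 2), Mul(-42, U)), 36) = Add(36, Pow(U, 2), Mul(-42, U)))
Mul(9515, Pow(Function('v')(81), -1)) = Mul(9515, Pow(Add(36, Pow(81, 2), Mul(-42, 81)), -1)) = Mul(9515, Pow(Add(36, 6561, -3402), -1)) = Mul(9515, Pow(3195, -1)) = Mul(9515, Rational(1, 3195)) = Rational(1903, 639)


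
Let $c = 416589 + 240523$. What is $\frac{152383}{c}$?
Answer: $\frac{152383}{657112} \approx 0.2319$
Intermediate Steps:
$c = 657112$
$\frac{152383}{c} = \frac{152383}{657112}$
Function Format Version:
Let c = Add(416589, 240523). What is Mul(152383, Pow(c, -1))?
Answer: Rational(152383, 657112) ≈ 0.23190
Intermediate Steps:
c = 657112
Mul(152383, Pow(c, -1)) = Mul(152383, Pow(657112, -1)) = Mul(152383, Rational(1, 657112)) = Rational(152383, 657112)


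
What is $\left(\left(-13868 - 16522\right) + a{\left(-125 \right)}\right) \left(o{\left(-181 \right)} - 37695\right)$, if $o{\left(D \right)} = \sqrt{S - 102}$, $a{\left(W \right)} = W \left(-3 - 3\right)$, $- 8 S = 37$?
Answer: $1117279800 - 7410 i \sqrt{1706} \approx 1.1173 \cdot 10^{9} - 3.0606 \cdot 10^{5} i$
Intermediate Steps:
$S = - \frac{37}{8}$ ($S = \left(- \frac{1}{8}\right) 37 = - \frac{37}{8} \approx -4.625$)
$a{\left(W \right)} = - 6 W$ ($a{\left(W \right)} = W \left(-6\right) = - 6 W$)
$o{\left(D \right)} = \frac{i \sqrt{1706}}{4}$ ($o{\left(D \right)} = \sqrt{- \frac{37}{8} - 102} = \sqrt{- \frac{853}{8}} = \frac{i \sqrt{1706}}{4}$)
$\left(\left(-13868 - 16522\right) + a{\left(-125 \right)}\right) \left(o{\left(-181 \right)} - 37695\right) = \left(\left(-13868 - 16522\right) - -750\right) \left(\frac{i \sqrt{1706}}{4} - 37695\right) = \left(\left(-13868 - 16522\right) + 750\right) \left(-37695 + \frac{i \sqrt{1706}}{4}\right) = \left(-30390 + 750\right) \left(-37695 + \frac{i \sqrt{1706}}{4}\right) = - 29640 \left(-37695 + \frac{i \sqrt{1706}}{4}\right) = 1117279800 - 7410 i \sqrt{1706}$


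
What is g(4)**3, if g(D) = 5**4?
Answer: 244140625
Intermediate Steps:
g(D) = 625
g(4)**3 = 625**3 = 244140625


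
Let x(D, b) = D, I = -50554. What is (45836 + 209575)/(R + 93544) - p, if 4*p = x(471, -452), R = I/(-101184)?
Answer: -2177369152827/18930413300 ≈ -115.02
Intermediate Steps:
R = 25277/50592 (R = -50554/(-101184) = -50554*(-1/101184) = 25277/50592 ≈ 0.49962)
p = 471/4 (p = (¼)*471 = 471/4 ≈ 117.75)
(45836 + 209575)/(R + 93544) - p = (45836 + 209575)/(25277/50592 + 93544) - 1*471/4 = 255411/(4732603325/50592) - 471/4 = 255411*(50592/4732603325) - 471/4 = 12921753312/4732603325 - 471/4 = -2177369152827/18930413300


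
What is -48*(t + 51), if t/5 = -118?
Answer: 25872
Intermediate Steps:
t = -590 (t = 5*(-118) = -590)
-48*(t + 51) = -48*(-590 + 51) = -48*(-539) = 25872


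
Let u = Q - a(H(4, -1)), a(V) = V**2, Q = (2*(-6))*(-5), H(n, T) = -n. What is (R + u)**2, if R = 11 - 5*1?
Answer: 2500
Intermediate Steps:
Q = 60 (Q = -12*(-5) = 60)
u = 44 (u = 60 - (-1*4)**2 = 60 - 1*(-4)**2 = 60 - 1*16 = 60 - 16 = 44)
R = 6 (R = 11 - 5 = 6)
(R + u)**2 = (6 + 44)**2 = 50**2 = 2500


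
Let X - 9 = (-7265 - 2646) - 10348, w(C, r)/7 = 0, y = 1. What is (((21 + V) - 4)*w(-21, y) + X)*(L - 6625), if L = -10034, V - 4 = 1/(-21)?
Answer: 337344750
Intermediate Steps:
w(C, r) = 0 (w(C, r) = 7*0 = 0)
V = 83/21 (V = 4 + 1/(-21) = 4 - 1/21 = 83/21 ≈ 3.9524)
X = -20250 (X = 9 + ((-7265 - 2646) - 10348) = 9 + (-9911 - 10348) = 9 - 20259 = -20250)
(((21 + V) - 4)*w(-21, y) + X)*(L - 6625) = (((21 + 83/21) - 4)*0 - 20250)*(-10034 - 6625) = ((524/21 - 4)*0 - 20250)*(-16659) = ((440/21)*0 - 20250)*(-16659) = (0 - 20250)*(-16659) = -20250*(-16659) = 337344750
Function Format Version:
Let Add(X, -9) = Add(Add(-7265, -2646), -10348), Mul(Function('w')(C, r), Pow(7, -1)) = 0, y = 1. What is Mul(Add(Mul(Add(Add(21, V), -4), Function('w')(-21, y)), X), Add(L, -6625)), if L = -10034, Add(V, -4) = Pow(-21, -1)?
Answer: 337344750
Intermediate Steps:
Function('w')(C, r) = 0 (Function('w')(C, r) = Mul(7, 0) = 0)
V = Rational(83, 21) (V = Add(4, Pow(-21, -1)) = Add(4, Rational(-1, 21)) = Rational(83, 21) ≈ 3.9524)
X = -20250 (X = Add(9, Add(Add(-7265, -2646), -10348)) = Add(9, Add(-9911, -10348)) = Add(9, -20259) = -20250)
Mul(Add(Mul(Add(Add(21, V), -4), Function('w')(-21, y)), X), Add(L, -6625)) = Mul(Add(Mul(Add(Add(21, Rational(83, 21)), -4), 0), -20250), Add(-10034, -6625)) = Mul(Add(Mul(Add(Rational(524, 21), -4), 0), -20250), -16659) = Mul(Add(Mul(Rational(440, 21), 0), -20250), -16659) = Mul(Add(0, -20250), -16659) = Mul(-20250, -16659) = 337344750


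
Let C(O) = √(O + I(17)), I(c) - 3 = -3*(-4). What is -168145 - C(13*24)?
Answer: -168145 - √327 ≈ -1.6816e+5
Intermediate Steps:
I(c) = 15 (I(c) = 3 - 3*(-4) = 3 + 12 = 15)
C(O) = √(15 + O) (C(O) = √(O + 15) = √(15 + O))
-168145 - C(13*24) = -168145 - √(15 + 13*24) = -168145 - √(15 + 312) = -168145 - √327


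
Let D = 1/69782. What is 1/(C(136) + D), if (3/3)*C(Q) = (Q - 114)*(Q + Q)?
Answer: 69782/417575489 ≈ 0.00016711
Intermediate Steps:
D = 1/69782 ≈ 1.4330e-5
C(Q) = 2*Q*(-114 + Q) (C(Q) = (Q - 114)*(Q + Q) = (-114 + Q)*(2*Q) = 2*Q*(-114 + Q))
1/(C(136) + D) = 1/(2*136*(-114 + 136) + 1/69782) = 1/(2*136*22 + 1/69782) = 1/(5984 + 1/69782) = 1/(417575489/69782) = 69782/417575489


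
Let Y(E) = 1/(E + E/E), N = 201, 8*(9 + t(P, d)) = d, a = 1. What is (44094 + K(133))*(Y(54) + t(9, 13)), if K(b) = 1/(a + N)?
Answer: -28831923393/88880 ≈ -3.2439e+5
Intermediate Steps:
t(P, d) = -9 + d/8
Y(E) = 1/(1 + E) (Y(E) = 1/(E + 1) = 1/(1 + E))
K(b) = 1/202 (K(b) = 1/(1 + 201) = 1/202)
(44094 + K(133))*(Y(54) + t(9, 13)) = (44094 + 1/202)*(1/(1 + 54) + (-9 + (⅛)*13)) = 8906989*(1/55 + (-9 + 13/8))/202 = 8906989*(1/55 - 59/8)/202 = (8906989/202)*(-3237/440) = -28831923393/88880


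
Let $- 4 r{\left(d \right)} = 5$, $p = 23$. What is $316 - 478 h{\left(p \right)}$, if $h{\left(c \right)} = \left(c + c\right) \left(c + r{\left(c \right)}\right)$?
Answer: $-477923$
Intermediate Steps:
$r{\left(d \right)} = - \frac{5}{4}$ ($r{\left(d \right)} = \left(- \frac{1}{4}\right) 5 = - \frac{5}{4}$)
$h{\left(c \right)} = 2 c \left(- \frac{5}{4} + c\right)$ ($h{\left(c \right)} = \left(c + c\right) \left(c - \frac{5}{4}\right) = 2 c \left(- \frac{5}{4} + c\right)$)
$316 - 478 h{\left(p \right)} = 316 - 478 \cdot \frac{1}{2} \cdot 23 \left(-5 + 4 \cdot 23\right) = 316 - 478 \cdot \frac{1}{2} \cdot 23 \left(-5 + 92\right) = 316 - 478 \cdot \frac{1}{2} \cdot 23 \cdot 87 = 316 - 478239 = -477923$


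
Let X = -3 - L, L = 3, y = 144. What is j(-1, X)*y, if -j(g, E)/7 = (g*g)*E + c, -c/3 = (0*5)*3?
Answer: 6048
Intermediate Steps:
c = 0 (c = -3*0*5*3 = -0*3 = -3*0 = 0)
X = -6 (X = -3 - 1*3 = -3 - 3 = -6)
j(g, E) = -7*E*g**2 (j(g, E) = -7*((g*g)*E + 0) = -7*(g**2*E + 0) = -7*(E*g**2 + 0) = -7*E*g**2)
j(-1, X)*y = -7*(-6)*(-1)**2*144 = -7*(-6)*1*144 = 42*144 = 6048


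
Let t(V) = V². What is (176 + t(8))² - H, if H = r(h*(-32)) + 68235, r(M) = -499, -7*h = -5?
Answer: -10136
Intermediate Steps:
h = 5/7 (h = -⅐*(-5) = 5/7 ≈ 0.71429)
H = 67736 (H = -499 + 68235 = 67736)
(176 + t(8))² - H = (176 + 8²)² - 1*67736 = (176 + 64)² - 67736 = 240² - 67736 = 57600 - 67736 = -10136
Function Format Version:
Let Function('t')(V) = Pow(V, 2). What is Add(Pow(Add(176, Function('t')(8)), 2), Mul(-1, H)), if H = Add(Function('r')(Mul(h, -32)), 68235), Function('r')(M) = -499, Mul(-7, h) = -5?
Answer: -10136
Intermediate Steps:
h = Rational(5, 7) (h = Mul(Rational(-1, 7), -5) = Rational(5, 7) ≈ 0.71429)
H = 67736 (H = Add(-499, 68235) = 67736)
Add(Pow(Add(176, Function('t')(8)), 2), Mul(-1, H)) = Add(Pow(Add(176, Pow(8, 2)), 2), Mul(-1, 67736)) = Add(Pow(Add(176, 64), 2), -67736) = Add(Pow(240, 2), -67736) = Add(57600, -67736) = -10136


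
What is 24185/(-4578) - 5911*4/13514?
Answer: -31077023/4419078 ≈ -7.0325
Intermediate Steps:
24185/(-4578) - 5911*4/13514 = 24185*(-1/4578) - 23644*1/13514 = -3455/654 - 11822/6757 = -31077023/4419078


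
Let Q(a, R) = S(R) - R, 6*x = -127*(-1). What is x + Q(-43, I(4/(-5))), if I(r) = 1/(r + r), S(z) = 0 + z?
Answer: 127/6 ≈ 21.167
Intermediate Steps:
S(z) = z
x = 127/6 (x = (-127*(-1))/6 = (1/6)*127 = 127/6 ≈ 21.167)
I(r) = 1/(2*r)
Q(a, R) = 0 (Q(a, R) = R - R = 0)
x + Q(-43, I(4/(-5))) = 127/6 + 0 = 127/6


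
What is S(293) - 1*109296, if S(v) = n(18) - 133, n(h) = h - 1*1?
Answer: -109412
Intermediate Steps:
n(h) = -1 + h (n(h) = h - 1 = -1 + h)
S(v) = -116 (S(v) = (-1 + 18) - 133 = 17 - 133 = -116)
S(293) - 1*109296 = -116 - 1*109296 = -116 - 109296 = -109412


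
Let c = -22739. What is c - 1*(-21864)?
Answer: -875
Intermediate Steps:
c - 1*(-21864) = -22739 - 1*(-21864) = -22739 + 21864 = -875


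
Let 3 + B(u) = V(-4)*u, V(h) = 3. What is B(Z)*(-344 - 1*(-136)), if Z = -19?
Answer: 12480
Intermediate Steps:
B(u) = -3 + 3*u
B(Z)*(-344 - 1*(-136)) = (-3 + 3*(-19))*(-344 - 1*(-136)) = (-3 - 57)*(-344 + 136) = -60*(-208) = 12480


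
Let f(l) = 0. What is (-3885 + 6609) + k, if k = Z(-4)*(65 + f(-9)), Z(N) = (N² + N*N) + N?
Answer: 4544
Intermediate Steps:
Z(N) = N + 2*N² (Z(N) = (N² + N²) + N = 2*N² + N = N + 2*N²)
k = 1820 (k = (-4*(1 + 2*(-4)))*(65 + 0) = -4*(1 - 8)*65 = -4*(-7)*65 = 28*65 = 1820)
(-3885 + 6609) + k = (-3885 + 6609) + 1820 = 2724 + 1820 = 4544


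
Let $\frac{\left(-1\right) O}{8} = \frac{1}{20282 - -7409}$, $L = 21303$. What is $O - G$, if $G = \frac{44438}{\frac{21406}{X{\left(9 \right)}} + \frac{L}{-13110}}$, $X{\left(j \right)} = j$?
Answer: $- \frac{48397597281628}{2588563291901} \approx -18.697$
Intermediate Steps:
$G = \frac{1747746540}{93480311}$ ($G = \frac{44438}{\frac{21406}{9} + \frac{21303}{-13110}} = \frac{44438}{21406 \cdot \frac{1}{9} + 21303 \left(- \frac{1}{13110}\right)} = \frac{44438}{\frac{21406}{9} - \frac{7101}{4370}} = \frac{44438}{\frac{93480311}{39330}} = 44438 \cdot \frac{39330}{93480311} = \frac{1747746540}{93480311} \approx 18.696$)
$O = - \frac{8}{27691}$ ($O = - \frac{8}{20282 - -7409} = - \frac{8}{20282 + \left(-3809 + 11218\right)} = - \frac{8}{20282 + 7409} = - \frac{8}{27691} \approx -0.0002889$)
$O - G = - \frac{8}{27691} - \frac{1747746540}{93480311} = - \frac{48397597281628}{2588563291901}$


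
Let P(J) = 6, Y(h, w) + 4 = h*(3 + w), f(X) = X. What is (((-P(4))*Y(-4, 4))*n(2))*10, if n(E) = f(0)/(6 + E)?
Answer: 0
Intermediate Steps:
Y(h, w) = -4 + h*(3 + w)
n(E) = 0 (n(E) = 0/(6 + E) = 0)
(((-P(4))*Y(-4, 4))*n(2))*10 = (((-1*6)*(-4 + 3*(-4) - 4*4))*0)*10 = (-6*(-4 - 12 - 16)*0)*10 = (-6*(-32)*0)*10 = (192*0)*10 = 0*10 = 0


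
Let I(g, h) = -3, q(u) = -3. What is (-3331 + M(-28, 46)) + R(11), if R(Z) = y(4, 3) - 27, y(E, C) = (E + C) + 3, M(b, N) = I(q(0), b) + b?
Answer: -3379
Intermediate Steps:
M(b, N) = -3 + b
y(E, C) = 3 + C + E (y(E, C) = (C + E) + 3 = 3 + C + E)
R(Z) = -17 (R(Z) = (3 + 3 + 4) - 27 = 10 - 27 = -17)
(-3331 + M(-28, 46)) + R(11) = (-3331 + (-3 - 28)) - 17 = (-3331 - 31) - 17 = -3362 - 17 = -3379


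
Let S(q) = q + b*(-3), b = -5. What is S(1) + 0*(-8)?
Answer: 16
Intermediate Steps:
S(q) = 15 + q (S(q) = q - 5*(-3) = q + 15 = 15 + q)
S(1) + 0*(-8) = (15 + 1) + 0*(-8) = 16 + 0 = 16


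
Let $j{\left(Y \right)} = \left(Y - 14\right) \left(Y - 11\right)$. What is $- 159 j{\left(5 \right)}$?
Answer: $-8586$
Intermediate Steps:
$j{\left(Y \right)} = \left(-14 + Y\right) \left(-11 + Y\right)$
$- 159 j{\left(5 \right)} = - 159 \left(154 + 5^{2} - 125\right) = - 159 \left(154 + 25 - 125\right) = \left(-159\right) 54 = -8586$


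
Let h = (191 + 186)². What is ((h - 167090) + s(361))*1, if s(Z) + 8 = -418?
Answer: -25387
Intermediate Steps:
s(Z) = -426 (s(Z) = -8 - 418 = -426)
h = 142129 (h = 377² = 142129)
((h - 167090) + s(361))*1 = ((142129 - 167090) - 426)*1 = (-24961 - 426)*1 = -25387*1 = -25387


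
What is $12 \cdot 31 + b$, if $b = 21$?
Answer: $393$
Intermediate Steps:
$12 \cdot 31 + b = 12 \cdot 31 + 21 = 372 + 21 = 393$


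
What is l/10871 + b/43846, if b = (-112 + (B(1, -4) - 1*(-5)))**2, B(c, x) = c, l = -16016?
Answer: -41435070/34046419 ≈ -1.2170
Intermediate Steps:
b = 11236 (b = (-112 + (1 - 1*(-5)))**2 = (-112 + (1 + 5))**2 = (-112 + 6)**2 = (-106)**2 = 11236)
l/10871 + b/43846 = -16016/10871 + 11236/43846 = -16016*1/10871 + 11236*(1/43846) = -2288/1553 + 5618/21923 = -41435070/34046419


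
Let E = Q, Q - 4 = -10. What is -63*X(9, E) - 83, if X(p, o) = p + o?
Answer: -272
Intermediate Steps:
Q = -6 (Q = 4 - 10 = -6)
E = -6
X(p, o) = o + p
-63*X(9, E) - 83 = -63*(-6 + 9) - 83 = -63*3 - 83 = -189 - 83 = -272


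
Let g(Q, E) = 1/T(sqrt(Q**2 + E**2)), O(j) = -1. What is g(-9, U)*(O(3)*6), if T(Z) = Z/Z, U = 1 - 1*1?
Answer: -6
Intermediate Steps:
U = 0 (U = 1 - 1 = 0)
T(Z) = 1
g(Q, E) = 1 (g(Q, E) = 1/1 = 1)
g(-9, U)*(O(3)*6) = 1*(-1*6) = 1*(-6) = -6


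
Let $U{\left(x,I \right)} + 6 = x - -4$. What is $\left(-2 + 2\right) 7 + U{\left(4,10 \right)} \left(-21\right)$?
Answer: $-42$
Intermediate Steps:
$U{\left(x,I \right)} = -2 + x$ ($U{\left(x,I \right)} = -6 + \left(x - -4\right) = -6 + \left(x + 4\right) = -6 + \left(4 + x\right) = -2 + x$)
$\left(-2 + 2\right) 7 + U{\left(4,10 \right)} \left(-21\right) = \left(-2 + 2\right) 7 + \left(-2 + 4\right) \left(-21\right) = 0 \cdot 7 + 2 \left(-21\right) = 0 - 42 = -42$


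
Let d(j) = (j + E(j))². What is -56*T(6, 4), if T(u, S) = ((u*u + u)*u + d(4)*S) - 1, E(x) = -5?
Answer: -14280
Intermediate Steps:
d(j) = (-5 + j)² (d(j) = (j - 5)² = (-5 + j)²)
T(u, S) = -1 + S + u*(u + u²) (T(u, S) = ((u*u + u)*u + (-5 + 4)²*S) - 1 = ((u² + u)*u + (-1)²*S) - 1 = ((u + u²)*u + 1*S) - 1 = (u*(u + u²) + S) - 1 = (S + u*(u + u²)) - 1 = -1 + S + u*(u + u²))
-56*T(6, 4) = -56*(-1 + 4 + 6² + 6³) = -56*(-1 + 4 + 36 + 216) = -56*255 = -14280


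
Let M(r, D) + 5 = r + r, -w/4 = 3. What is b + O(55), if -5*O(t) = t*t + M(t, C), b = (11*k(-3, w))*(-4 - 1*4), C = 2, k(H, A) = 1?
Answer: -714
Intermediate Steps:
w = -12 (w = -4*3 = -12)
M(r, D) = -5 + 2*r (M(r, D) = -5 + (r + r) = -5 + 2*r)
b = -88 (b = (11*1)*(-4 - 1*4) = 11*(-4 - 4) = 11*(-8) = -88)
O(t) = 1 - 2*t/5 - t²/5 (O(t) = -(t*t + (-5 + 2*t))/5 = -(t² + (-5 + 2*t))/5 = -(-5 + t² + 2*t)/5 = 1 - 2*t/5 - t²/5)
b + O(55) = -88 + (1 - ⅖*55 - ⅕*55²) = -88 + (1 - 22 - ⅕*3025) = -88 + (1 - 22 - 605) = -88 - 626 = -714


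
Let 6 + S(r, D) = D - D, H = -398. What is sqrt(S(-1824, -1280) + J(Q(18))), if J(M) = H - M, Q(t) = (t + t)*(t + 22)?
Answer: 2*I*sqrt(461) ≈ 42.942*I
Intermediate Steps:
Q(t) = 2*t*(22 + t) (Q(t) = (2*t)*(22 + t) = 2*t*(22 + t))
S(r, D) = -6 (S(r, D) = -6 + (D - D) = -6 + 0 = -6)
J(M) = -398 - M
sqrt(S(-1824, -1280) + J(Q(18))) = sqrt(-6 + (-398 - 2*18*(22 + 18))) = sqrt(-6 + (-398 - 2*18*40)) = sqrt(-6 + (-398 - 1*1440)) = sqrt(-6 + (-398 - 1440)) = sqrt(-6 - 1838) = sqrt(-1844) = 2*I*sqrt(461)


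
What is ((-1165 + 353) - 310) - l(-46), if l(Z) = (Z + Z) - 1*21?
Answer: -1009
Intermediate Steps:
l(Z) = -21 + 2*Z (l(Z) = 2*Z - 21 = -21 + 2*Z)
((-1165 + 353) - 310) - l(-46) = ((-1165 + 353) - 310) - (-21 + 2*(-46)) = (-812 - 310) - (-21 - 92) = -1122 - 1*(-113) = -1122 + 113 = -1009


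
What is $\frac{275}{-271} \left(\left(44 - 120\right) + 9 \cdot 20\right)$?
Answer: $- \frac{28600}{271} \approx -105.54$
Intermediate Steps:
$\frac{275}{-271} \left(\left(44 - 120\right) + 9 \cdot 20\right) = 275 \left(- \frac{1}{271}\right) \left(-76 + 180\right) = \left(- \frac{275}{271}\right) 104 = - \frac{28600}{271}$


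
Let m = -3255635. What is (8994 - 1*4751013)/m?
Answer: 4742019/3255635 ≈ 1.4566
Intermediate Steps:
(8994 - 1*4751013)/m = (8994 - 1*4751013)/(-3255635) = (8994 - 4751013)*(-1/3255635) = -4742019*(-1/3255635) = 4742019/3255635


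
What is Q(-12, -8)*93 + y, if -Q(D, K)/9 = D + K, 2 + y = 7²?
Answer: 16787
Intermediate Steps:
y = 47 (y = -2 + 7² = -2 + 49 = 47)
Q(D, K) = -9*D - 9*K (Q(D, K) = -9*(D + K) = -9*D - 9*K)
Q(-12, -8)*93 + y = (-9*(-12) - 9*(-8))*93 + 47 = (108 + 72)*93 + 47 = 180*93 + 47 = 16740 + 47 = 16787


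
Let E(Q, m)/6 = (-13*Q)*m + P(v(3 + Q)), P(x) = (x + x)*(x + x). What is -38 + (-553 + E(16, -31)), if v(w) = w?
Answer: 46761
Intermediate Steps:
P(x) = 4*x² (P(x) = (2*x)*(2*x) = 4*x²)
E(Q, m) = 24*(3 + Q)² - 78*Q*m (E(Q, m) = 6*((-13*Q)*m + 4*(3 + Q)²) = 6*(-13*Q*m + 4*(3 + Q)²) = 6*(4*(3 + Q)² - 13*Q*m) = 24*(3 + Q)² - 78*Q*m)
-38 + (-553 + E(16, -31)) = -38 + (-553 + (24*(3 + 16)² - 78*16*(-31))) = -38 + (-553 + (24*19² + 38688)) = -38 + (-553 + (24*361 + 38688)) = -38 + (-553 + (8664 + 38688)) = -38 + (-553 + 47352) = -38 + 46799 = 46761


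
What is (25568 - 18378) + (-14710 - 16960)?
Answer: -24480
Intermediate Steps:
(25568 - 18378) + (-14710 - 16960) = 7190 - 31670 = -24480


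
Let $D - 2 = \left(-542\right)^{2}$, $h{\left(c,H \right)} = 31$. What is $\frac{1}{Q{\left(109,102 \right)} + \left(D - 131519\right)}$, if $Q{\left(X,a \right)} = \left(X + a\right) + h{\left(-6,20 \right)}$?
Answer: $\frac{1}{162489} \approx 6.1543 \cdot 10^{-6}$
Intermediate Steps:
$D = 293766$ ($D = 2 + \left(-542\right)^{2} = 2 + 293764 = 293766$)
$Q{\left(X,a \right)} = 31 + X + a$ ($Q{\left(X,a \right)} = \left(X + a\right) + 31 = 31 + X + a$)
$\frac{1}{Q{\left(109,102 \right)} + \left(D - 131519\right)} = \frac{1}{\left(31 + 109 + 102\right) + \left(293766 - 131519\right)} = \frac{1}{242 + 162247} = \frac{1}{162489}$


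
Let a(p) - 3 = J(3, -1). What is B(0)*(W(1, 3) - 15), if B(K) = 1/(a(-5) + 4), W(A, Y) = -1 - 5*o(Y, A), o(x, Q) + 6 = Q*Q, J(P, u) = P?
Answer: 9/10 ≈ 0.90000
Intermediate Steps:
a(p) = 6 (a(p) = 3 + 3 = 6)
o(x, Q) = -6 + Q² (o(x, Q) = -6 + Q*Q = -6 + Q²)
W(A, Y) = 29 - 5*A² (W(A, Y) = -1 - 5*(-6 + A²) = -1 + (30 - 5*A²) = 29 - 5*A²)
B(K) = ⅒ (B(K) = 1/(6 + 4) = 1/10 = ⅒)
B(0)*(W(1, 3) - 15) = ((29 - 5*1²) - 15)/10 = ((29 - 5*1) - 15)/10 = ((29 - 5) - 15)/10 = (24 - 15)/10 = (⅒)*9 = 9/10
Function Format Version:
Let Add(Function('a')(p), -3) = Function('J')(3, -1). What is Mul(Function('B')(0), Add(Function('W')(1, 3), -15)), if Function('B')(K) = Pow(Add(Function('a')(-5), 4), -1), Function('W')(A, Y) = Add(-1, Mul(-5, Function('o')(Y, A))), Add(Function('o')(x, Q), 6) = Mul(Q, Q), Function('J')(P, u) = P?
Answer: Rational(9, 10) ≈ 0.90000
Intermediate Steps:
Function('a')(p) = 6 (Function('a')(p) = Add(3, 3) = 6)
Function('o')(x, Q) = Add(-6, Pow(Q, 2)) (Function('o')(x, Q) = Add(-6, Mul(Q, Q)) = Add(-6, Pow(Q, 2)))
Function('W')(A, Y) = Add(29, Mul(-5, Pow(A, 2))) (Function('W')(A, Y) = Add(-1, Mul(-5, Add(-6, Pow(A, 2)))) = Add(-1, Add(30, Mul(-5, Pow(A, 2)))) = Add(29, Mul(-5, Pow(A, 2))))
Function('B')(K) = Rational(1, 10) (Function('B')(K) = Pow(Add(6, 4), -1) = Pow(10, -1) = Rational(1, 10))
Mul(Function('B')(0), Add(Function('W')(1, 3), -15)) = Mul(Rational(1, 10), Add(Add(29, Mul(-5, Pow(1, 2))), -15)) = Mul(Rational(1, 10), Add(Add(29, Mul(-5, 1)), -15)) = Mul(Rational(1, 10), Add(Add(29, -5), -15)) = Mul(Rational(1, 10), Add(24, -15)) = Mul(Rational(1, 10), 9) = Rational(9, 10)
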